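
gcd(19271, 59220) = 7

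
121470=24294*5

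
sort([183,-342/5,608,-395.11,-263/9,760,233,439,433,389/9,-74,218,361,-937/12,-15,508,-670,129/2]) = [-670,-395.11,-937/12,-74,-342/5,-263/9,-15,389/9,129/2,183,218,233,361,433,439,508,608,760]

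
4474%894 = 4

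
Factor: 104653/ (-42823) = -1 * 11^ (-1) * 17^ (-1) * 457^1 = -457/187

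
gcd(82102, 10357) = 1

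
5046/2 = 2523 = 2523.00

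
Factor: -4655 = -1 * 5^1 * 7^2 * 19^1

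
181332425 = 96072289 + 85260136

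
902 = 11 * 82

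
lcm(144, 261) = 4176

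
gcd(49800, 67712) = 8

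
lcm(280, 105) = 840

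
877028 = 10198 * 86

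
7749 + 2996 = 10745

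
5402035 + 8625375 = 14027410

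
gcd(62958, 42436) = 2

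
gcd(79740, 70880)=8860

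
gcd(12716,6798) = 22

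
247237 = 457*541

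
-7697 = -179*43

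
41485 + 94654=136139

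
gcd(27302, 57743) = 73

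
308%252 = 56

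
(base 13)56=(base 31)29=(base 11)65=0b1000111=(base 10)71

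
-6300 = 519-6819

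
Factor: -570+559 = -1*11^1 = -11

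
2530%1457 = 1073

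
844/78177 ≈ 0.0108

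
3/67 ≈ 0.0448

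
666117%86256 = 62325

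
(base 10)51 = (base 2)110011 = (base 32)1j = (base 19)2d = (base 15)36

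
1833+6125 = 7958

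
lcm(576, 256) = 2304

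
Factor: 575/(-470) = -1 * 2^(-1) * 5^1 * 23^1 * 47^(-1) = -115/94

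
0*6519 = 0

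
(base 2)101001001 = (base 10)329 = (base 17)126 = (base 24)dh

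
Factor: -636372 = -1*2^2*3^2*11^1*1607^1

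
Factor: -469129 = -1 * 19^1 * 24691^1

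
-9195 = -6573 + -2622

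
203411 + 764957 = 968368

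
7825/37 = 211 + 18/37 ≈ 211.49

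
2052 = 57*36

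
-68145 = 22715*(-3)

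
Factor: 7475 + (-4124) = 3^1 * 1117^1 = 3351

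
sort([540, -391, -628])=[-628, -391, 540]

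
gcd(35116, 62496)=4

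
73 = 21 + 52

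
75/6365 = 15/1273 ≈ 0.0118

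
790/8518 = 395/4259 ≈ 0.0927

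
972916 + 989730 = 1962646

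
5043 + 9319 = 14362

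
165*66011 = 10891815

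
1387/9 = 154 + 1/9 ≈ 154.11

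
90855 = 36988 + 53867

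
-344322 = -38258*9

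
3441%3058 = 383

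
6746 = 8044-1298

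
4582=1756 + 2826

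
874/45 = 19 + 19/45 ≈ 19.42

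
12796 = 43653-30857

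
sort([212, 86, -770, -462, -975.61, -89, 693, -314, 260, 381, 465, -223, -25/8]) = [-975.61, -770, -462, -314, -223, -89, -25/8, 86, 212, 260, 381, 465, 693]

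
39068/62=19534/31 ≈ 630.13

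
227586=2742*83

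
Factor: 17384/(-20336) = -1 * 2^(-1) * 31^(-1) * 53^1 = -53/62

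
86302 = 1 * 86302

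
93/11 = 8 + 5/11 ≈ 8.45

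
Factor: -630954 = -1*2^1*3^2*35053^1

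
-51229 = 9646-60875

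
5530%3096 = 2434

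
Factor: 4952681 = 4952681^1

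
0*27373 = 0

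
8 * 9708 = 77664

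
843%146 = 113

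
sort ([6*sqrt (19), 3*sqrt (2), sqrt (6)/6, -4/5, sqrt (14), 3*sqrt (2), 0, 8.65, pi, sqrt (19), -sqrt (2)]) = [-sqrt (2), -4/5, 0, sqrt (6)/6, pi, sqrt (14), 3*sqrt (2), 3*sqrt (2), sqrt (19), 8.65, 6*sqrt (19)]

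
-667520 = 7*(-95360)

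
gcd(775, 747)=1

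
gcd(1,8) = 1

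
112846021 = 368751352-255905331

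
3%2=1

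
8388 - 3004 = 5384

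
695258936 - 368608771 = 326650165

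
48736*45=2193120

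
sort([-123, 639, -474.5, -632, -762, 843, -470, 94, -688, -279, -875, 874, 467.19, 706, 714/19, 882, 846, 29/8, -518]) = [-875, -762, -688, -632, -518, -474.5, -470, -279, -123, 29/8, 714/19, 94, 467.19, 639, 706, 843, 846, 874, 882]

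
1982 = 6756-4774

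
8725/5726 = 1+2999/5726 ≈ 1.52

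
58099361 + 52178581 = 110277942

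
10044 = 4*2511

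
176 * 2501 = 440176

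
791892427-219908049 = 571984378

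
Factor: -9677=-1 * 9677^1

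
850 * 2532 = 2152200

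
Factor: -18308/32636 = -1 * 23^1 * 41^(-1) = -23/41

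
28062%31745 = 28062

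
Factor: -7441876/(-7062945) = 2^2 * 3^(-1) * 5^(-1) * 13^1 * 143113^1 * 470863^(-1)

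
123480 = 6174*20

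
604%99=10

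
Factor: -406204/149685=-1*2^2*3^(-1)*5^(-1)*17^(-1)*173^1=-692/255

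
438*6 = 2628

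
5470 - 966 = 4504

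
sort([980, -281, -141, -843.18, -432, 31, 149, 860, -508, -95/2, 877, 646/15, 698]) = [-843.18, -508, -432, -281, -141, -95/2, 31, 646/15, 149, 698, 860, 877, 980]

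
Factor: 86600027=6421^1 * 13487^1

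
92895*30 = 2786850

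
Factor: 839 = 839^1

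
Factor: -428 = -1*2^2*107^1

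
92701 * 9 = 834309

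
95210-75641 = 19569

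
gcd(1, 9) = 1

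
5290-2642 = 2648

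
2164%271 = 267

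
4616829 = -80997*(-57)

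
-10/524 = -5/262 ≈ -0.0191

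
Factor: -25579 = -1 * 25579^1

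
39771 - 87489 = -47718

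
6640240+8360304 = 15000544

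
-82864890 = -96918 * 855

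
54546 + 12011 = 66557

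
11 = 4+7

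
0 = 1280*0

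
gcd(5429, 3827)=89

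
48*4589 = 220272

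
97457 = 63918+33539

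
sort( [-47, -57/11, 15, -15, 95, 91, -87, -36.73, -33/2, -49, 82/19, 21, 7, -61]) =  [-87, -61, -49, -47, -36.73, -33/2, -15, -57/11, 82/19, 7, 15, 21, 91, 95]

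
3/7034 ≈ 0.000426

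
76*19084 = 1450384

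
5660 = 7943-2283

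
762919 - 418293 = 344626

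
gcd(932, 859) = 1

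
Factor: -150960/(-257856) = 2^(-2)*5^1*37^1*79^(-1) = 185/316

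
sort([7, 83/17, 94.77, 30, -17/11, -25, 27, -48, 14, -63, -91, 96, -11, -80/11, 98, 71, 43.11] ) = [-91, -63, -48, -25, -11, -80/11, -17/11, 83/17, 7, 14, 27, 30, 43.11, 71, 94.77, 96, 98] 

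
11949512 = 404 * 29578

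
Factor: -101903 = -1*181^1*563^1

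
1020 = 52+968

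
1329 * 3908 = 5193732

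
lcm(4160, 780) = 12480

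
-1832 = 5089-6921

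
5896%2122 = 1652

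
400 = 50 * 8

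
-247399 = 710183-957582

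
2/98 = 1/49 ≈ 0.0204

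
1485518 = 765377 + 720141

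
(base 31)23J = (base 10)2034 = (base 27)2L9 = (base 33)1SL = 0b11111110010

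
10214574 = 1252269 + 8962305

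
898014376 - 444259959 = 453754417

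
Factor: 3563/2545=5^(-1) * 7^1=7/5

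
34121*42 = 1433082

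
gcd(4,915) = 1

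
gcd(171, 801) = 9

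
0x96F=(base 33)276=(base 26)3EN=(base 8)4557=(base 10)2415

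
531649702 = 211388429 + 320261273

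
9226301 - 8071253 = 1155048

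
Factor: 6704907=3^1 * 11^1 * 199^1 * 1021^1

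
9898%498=436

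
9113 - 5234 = 3879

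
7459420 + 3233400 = 10692820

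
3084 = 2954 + 130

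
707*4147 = 2931929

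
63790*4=255160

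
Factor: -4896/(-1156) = 2^3*3^2*17^(-1) = 72/17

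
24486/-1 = -24486 = -24486.00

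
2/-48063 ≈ -0.0000416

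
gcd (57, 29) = 1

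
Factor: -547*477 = -1*3^2*53^1*547^1 = -260919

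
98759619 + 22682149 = 121441768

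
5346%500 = 346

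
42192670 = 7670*5501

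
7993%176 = 73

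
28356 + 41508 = 69864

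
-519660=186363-706023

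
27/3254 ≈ 0.00830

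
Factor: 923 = 13^1*71^1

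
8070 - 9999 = -1929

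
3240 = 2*1620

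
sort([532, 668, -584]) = [-584, 532, 668]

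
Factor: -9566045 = -1*5^1*23^1*193^1*431^1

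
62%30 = 2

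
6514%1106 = 984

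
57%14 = 1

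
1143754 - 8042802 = -6899048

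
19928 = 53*376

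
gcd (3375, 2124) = 9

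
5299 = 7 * 757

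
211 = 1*211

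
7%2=1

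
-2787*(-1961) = 5465307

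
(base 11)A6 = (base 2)1110100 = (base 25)4G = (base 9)138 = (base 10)116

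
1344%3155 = 1344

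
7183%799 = 791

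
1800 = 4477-2677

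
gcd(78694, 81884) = 22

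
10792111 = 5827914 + 4964197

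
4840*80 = 387200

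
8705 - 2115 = 6590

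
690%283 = 124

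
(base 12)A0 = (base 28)48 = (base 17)71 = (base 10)120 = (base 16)78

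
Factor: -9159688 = -1*2^3*43^1*26627^1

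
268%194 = 74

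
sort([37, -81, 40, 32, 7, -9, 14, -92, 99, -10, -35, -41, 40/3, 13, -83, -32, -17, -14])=[-92, -83, -81, -41, -35, -32, -17, -14, -10, -9, 7, 13, 40/3, 14, 32, 37, 40, 99]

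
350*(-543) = -190050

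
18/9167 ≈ 0.00196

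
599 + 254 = 853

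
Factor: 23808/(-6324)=-1*2^6*17^(-1)=-64/17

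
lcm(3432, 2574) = 10296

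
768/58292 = 192/14573 ≈ 0.0132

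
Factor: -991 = -1*991^1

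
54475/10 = 5447 + 1/2 = 5447.50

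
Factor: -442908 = -1*2^2*3^4*1367^1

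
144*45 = 6480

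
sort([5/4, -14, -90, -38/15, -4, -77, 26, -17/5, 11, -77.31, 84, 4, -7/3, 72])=[-90, -77.31, -77, -14, -4, -17/5, -38/15, -7/3, 5/4, 4, 11, 26, 72, 84]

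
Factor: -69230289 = -1 * 3^1 * 1531^1 * 15073^1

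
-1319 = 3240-4559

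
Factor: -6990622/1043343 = -1*2^1*3^ (-2)*7^ (-1)*1381^1*2531^1*16561^ (-1)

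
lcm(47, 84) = 3948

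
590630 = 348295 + 242335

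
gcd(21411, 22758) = 3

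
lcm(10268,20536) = 20536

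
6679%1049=385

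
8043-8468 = -425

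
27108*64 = 1734912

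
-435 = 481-916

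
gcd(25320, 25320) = 25320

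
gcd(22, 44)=22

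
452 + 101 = 553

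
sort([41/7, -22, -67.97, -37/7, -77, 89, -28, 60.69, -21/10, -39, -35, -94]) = [-94, -77, -67.97, -39, -35, -28, -22, -37/7, -21/10, 41/7, 60.69, 89]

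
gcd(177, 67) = 1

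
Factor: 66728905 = 5^1 * 43^1 * 149^1 * 2083^1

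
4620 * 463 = 2139060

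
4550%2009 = 532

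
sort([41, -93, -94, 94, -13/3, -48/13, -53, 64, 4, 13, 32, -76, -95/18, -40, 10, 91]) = [-94, -93, -76, -53, -40, -95/18, -13/3, -48/13, 4, 10, 13, 32, 41, 64, 91, 94]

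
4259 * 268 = 1141412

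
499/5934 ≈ 0.0841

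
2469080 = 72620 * 34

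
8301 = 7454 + 847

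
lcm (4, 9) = 36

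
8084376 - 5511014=2573362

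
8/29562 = 4/14781 ≈ 0.000271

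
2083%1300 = 783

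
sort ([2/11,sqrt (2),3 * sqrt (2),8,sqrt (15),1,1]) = [2/11,1,1,sqrt (2),sqrt (15),3 * sqrt (2),8]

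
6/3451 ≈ 0.00174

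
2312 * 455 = 1051960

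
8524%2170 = 2014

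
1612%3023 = 1612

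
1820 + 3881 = 5701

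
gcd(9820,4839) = 1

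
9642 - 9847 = -205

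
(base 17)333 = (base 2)1110011001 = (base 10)921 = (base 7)2454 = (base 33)ru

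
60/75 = 4/5 = 0.80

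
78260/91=860=860.00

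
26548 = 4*6637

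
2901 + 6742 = 9643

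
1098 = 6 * 183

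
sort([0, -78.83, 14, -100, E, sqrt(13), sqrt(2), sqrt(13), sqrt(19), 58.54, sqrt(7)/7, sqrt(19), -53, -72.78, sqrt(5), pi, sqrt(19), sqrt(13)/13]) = [-100, -78.83, -72.78, -53, 0, sqrt(13)/13, sqrt(7)/7, sqrt(2), sqrt(5), E, pi, sqrt(13), sqrt(13), sqrt(19), sqrt(19), sqrt(19), 14, 58.54]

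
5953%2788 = 377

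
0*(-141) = 0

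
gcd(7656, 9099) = 3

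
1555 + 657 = 2212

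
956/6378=478/3189 ≈ 0.150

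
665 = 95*7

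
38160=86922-48762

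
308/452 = 77/113 ≈ 0.681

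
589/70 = 8 + 29/70 ≈ 8.41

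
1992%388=52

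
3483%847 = 95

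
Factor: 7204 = 2^2 * 1801^1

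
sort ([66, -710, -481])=[-710, -481, 66]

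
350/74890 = 35/7489 ≈ 0.00467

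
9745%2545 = 2110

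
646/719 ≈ 0.898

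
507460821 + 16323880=523784701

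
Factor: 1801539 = 3^2*200171^1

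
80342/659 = 121 + 603/659 ≈ 121.92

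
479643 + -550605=-70962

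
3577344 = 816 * 4384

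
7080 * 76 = 538080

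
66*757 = 49962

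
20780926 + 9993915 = 30774841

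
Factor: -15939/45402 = -1*2^ (-1)*3^1*11^1*47^ (-1) = -33/94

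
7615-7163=452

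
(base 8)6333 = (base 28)45f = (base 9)4456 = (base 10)3291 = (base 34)2sr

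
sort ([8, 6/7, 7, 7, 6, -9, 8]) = [-9, 6/7, 6, 7, 7, 8, 8]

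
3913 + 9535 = 13448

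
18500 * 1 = 18500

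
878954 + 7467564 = 8346518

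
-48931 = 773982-822913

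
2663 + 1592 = 4255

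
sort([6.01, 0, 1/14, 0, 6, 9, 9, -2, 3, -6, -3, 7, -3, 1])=[-6, -3, -3, -2, 0, 0, 1/14, 1, 3, 6, 6.01, 7, 9, 9]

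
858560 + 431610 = 1290170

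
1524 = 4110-2586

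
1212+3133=4345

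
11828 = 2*5914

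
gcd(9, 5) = 1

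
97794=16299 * 6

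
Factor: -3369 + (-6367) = -1*2^3*1217^1 = -9736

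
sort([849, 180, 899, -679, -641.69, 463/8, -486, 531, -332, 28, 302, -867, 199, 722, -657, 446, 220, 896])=[-867, -679, -657, -641.69, -486, -332, 28, 463/8, 180, 199, 220, 302, 446, 531, 722, 849, 896, 899]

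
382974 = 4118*93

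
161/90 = 1 + 71/90 ≈ 1.79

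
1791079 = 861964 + 929115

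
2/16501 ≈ 0.000121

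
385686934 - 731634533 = -345947599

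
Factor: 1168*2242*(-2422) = -1*2^6*7^1*19^1*59^1*73^1*173^1 = -6342384832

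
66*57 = 3762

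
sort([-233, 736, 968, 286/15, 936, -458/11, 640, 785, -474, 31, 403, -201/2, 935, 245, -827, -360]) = [-827, -474, -360, -233, -201/2, -458/11, 286/15, 31, 245, 403, 640, 736, 785, 935, 936, 968]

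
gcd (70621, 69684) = 1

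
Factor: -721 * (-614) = 2^1 * 7^1 * 103^1 * 307^1 = 442694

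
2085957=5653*369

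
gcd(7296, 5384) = 8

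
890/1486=445/743 ≈ 0.599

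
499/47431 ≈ 0.0105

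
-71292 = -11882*6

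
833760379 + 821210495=1654970874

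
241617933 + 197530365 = 439148298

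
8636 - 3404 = 5232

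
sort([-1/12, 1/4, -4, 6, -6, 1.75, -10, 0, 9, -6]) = [-10, -6, -6, -4, -1/12, 0, 1/4, 1.75, 6, 9]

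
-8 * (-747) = 5976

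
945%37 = 20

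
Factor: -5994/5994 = -1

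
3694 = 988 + 2706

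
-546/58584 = -91/9764 ≈ -0.00932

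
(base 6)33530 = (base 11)3614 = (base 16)127e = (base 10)4734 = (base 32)4ju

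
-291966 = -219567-72399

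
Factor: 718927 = 11^1 * 65357^1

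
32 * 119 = 3808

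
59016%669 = 144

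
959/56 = 137/8 ≈ 17.13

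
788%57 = 47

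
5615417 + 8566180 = 14181597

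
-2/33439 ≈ -0.0000598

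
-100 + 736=636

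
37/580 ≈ 0.0638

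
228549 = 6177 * 37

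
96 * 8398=806208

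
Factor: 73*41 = 41^1*73^1 = 2993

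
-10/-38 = 5/19 ≈ 0.263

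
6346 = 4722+1624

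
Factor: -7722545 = -1 * 5^1 * 1544509^1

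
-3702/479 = -7 - 349/479 ≈ -7.73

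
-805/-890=161/178 ≈ 0.904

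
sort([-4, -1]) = [-4, -1]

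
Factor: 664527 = 3^1 * 221509^1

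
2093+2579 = 4672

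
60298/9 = 6699+7/9 ≈ 6699.78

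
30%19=11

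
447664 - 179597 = 268067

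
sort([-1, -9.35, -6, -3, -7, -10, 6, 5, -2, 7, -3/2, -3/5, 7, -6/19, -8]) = [-10, -9.35, -8, -7, -6, -3, -2, -3/2, -1, -3/5, -6/19, 5, 6, 7, 7]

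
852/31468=213/7867 ≈ 0.0271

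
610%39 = 25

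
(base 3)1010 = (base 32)u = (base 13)24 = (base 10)30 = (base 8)36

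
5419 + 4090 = 9509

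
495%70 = 5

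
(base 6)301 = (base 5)414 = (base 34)37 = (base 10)109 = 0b1101101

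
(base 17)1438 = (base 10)6128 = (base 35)503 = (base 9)8358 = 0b1011111110000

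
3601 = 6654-3053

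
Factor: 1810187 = 19^1*95273^1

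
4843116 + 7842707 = 12685823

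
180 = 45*4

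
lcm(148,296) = 296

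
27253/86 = 316+77/86 ≈ 316.90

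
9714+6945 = 16659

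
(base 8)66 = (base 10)54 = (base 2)110110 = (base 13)42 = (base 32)1m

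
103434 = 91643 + 11791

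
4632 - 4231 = 401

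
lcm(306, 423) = 14382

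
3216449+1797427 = 5013876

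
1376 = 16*86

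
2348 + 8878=11226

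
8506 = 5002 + 3504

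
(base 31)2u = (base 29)35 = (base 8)134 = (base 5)332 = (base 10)92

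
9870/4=4935/2=2467.50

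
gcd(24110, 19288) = 4822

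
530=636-106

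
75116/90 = 37558/45 ≈ 834.62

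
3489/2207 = 1 + 1282/2207 ≈ 1.58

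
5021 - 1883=3138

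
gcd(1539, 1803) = 3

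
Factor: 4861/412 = 2^(-2) * 103^(-1) * 4861^1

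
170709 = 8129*21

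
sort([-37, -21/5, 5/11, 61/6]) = [-37, -21/5, 5/11, 61/6]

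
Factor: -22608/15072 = -1 * 2^(-1) * 3^1 = -3/2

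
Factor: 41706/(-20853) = -1*2^1 = -2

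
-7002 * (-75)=525150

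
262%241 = 21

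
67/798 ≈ 0.0840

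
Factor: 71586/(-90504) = -1*2^(-2)*3^(-1)*41^1*97^1*419^(-1) = -3977/5028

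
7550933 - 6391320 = 1159613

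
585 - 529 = 56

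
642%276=90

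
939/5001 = 313/1667 ≈ 0.188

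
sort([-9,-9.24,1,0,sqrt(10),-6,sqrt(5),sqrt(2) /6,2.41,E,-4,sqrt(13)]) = [-9.24,-9,-6,-4,0,sqrt(2) /6,1,sqrt(5),2.41,E,sqrt(10),sqrt(13)]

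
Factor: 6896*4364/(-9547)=-1*2^6*431^1*1091^1*9547^(-1)=-30094144/9547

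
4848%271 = 241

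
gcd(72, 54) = 18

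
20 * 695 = 13900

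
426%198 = 30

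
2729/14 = 194 + 13/14 ≈ 194.93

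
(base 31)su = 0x382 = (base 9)1207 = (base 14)482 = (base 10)898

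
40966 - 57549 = -16583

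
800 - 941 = -141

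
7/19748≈0.000354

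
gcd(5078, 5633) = 1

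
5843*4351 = 25422893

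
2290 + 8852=11142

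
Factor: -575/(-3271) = 5^2*23^1*3271^(-1)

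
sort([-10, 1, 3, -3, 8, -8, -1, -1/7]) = [-10, -8, -3, -1, -1/7, 1, 3, 8]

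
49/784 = 1/16 = 0.0625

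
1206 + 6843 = 8049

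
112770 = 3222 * 35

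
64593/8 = 8074 + 1/8 ≈ 8074.13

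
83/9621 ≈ 0.00863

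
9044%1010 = 964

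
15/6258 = 5/2086 ≈ 0.00240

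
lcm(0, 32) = 0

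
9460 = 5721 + 3739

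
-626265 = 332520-958785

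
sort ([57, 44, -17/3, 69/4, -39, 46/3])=[-39, -17/3, 46/3, 69/4, 44, 57]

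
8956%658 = 402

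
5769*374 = 2157606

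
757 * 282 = 213474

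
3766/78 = 1883/39 ≈ 48.28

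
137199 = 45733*3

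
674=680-6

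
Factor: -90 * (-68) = 2^3 * 3^2 * 5^1 * 17^1 = 6120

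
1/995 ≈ 0.00101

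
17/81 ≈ 0.210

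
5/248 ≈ 0.0202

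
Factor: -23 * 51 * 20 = -1 * 2^2 * 3^1 * 5^1 * 17^1 * 23^1 = -23460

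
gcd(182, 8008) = 182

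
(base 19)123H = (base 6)55235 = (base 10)7655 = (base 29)92S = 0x1DE7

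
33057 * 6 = 198342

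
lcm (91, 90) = 8190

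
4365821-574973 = 3790848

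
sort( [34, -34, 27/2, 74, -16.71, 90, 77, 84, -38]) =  [-38, -34, -16.71, 27/2, 34, 74, 77, 84, 90]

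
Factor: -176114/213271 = -1*2^1*173^1*419^(-1) = -346/419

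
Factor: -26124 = -1 * 2^2 * 3^1 * 7^1 * 311^1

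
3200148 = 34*94122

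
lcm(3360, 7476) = 299040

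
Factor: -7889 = -1 * 7^3 * 23^1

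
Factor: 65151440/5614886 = 2^3*5^1*814393^1*2807443^(-1) = 32575720/2807443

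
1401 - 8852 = -7451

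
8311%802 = 291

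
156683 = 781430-624747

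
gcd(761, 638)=1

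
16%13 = 3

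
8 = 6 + 2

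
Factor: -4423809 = -1*3^1*13^1*67^1*1693^1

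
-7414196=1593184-9007380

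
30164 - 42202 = -12038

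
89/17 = 5 + 4/17 ≈ 5.24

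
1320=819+501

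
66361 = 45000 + 21361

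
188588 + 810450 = 999038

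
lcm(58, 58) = 58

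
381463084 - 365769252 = 15693832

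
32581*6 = 195486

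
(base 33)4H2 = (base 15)16CE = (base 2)1001100110111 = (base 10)4919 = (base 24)8CN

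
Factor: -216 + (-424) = -1*2^7*5^1 = -640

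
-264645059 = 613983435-878628494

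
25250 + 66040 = 91290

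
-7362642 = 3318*(-2219)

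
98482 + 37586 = 136068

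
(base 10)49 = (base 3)1211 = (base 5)144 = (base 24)21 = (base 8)61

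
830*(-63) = -52290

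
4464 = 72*62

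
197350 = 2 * 98675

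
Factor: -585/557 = -1*3^2*5^1*13^1*557^(-1)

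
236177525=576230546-340053021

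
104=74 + 30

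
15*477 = 7155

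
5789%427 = 238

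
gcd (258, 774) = 258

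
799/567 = 1 + 232/567≈1.41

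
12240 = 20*612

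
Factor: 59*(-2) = -1*2^1*59^1 = -118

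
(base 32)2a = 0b1001010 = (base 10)74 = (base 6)202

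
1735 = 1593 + 142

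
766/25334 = 383/12667 ≈ 0.0302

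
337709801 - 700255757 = -362545956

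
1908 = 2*954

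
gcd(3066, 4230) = 6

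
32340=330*98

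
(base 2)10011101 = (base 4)2131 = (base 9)184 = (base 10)157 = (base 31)52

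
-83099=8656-91755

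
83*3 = 249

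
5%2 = 1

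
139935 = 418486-278551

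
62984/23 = 2738 + 10/23 ≈ 2738.43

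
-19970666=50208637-70179303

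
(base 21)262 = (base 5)13020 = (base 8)1762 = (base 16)3f2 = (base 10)1010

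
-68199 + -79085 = -147284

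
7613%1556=1389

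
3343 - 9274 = -5931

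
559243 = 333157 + 226086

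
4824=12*402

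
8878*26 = 230828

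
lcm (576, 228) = 10944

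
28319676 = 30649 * 924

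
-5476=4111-9587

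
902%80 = 22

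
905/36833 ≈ 0.0246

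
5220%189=117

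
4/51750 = 2/25875 ≈ 0.0000773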